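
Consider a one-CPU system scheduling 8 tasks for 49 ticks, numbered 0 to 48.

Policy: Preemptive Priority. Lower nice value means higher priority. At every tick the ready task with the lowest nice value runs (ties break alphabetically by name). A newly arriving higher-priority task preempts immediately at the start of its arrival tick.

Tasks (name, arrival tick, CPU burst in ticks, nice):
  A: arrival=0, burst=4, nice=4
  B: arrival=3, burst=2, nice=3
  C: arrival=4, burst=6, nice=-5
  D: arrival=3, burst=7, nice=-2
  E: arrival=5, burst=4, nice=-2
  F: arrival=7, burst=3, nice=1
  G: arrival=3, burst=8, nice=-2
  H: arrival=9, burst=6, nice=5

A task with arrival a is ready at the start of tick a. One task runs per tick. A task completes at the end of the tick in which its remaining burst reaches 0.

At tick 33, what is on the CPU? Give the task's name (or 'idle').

t=0: ready={A} → run A
t=1: ready={A} → run A
t=2: ready={A} → run A
t=3: ready={A,B,D,G} → run D
t=4: ready={A,B,C,D,G} → run C
t=5: ready={A,B,C,D,E,G} → run C
t=6: ready={A,B,C,D,E,G} → run C
t=7: ready={A,B,C,D,E,F,G} → run C
t=8: ready={A,B,C,D,E,F,G} → run C
t=9: ready={A,B,C,D,E,F,G,H} → run C
t=10: ready={A,B,D,E,F,G,H} → run D
t=11: ready={A,B,D,E,F,G,H} → run D
t=12: ready={A,B,D,E,F,G,H} → run D
t=13: ready={A,B,D,E,F,G,H} → run D
t=14: ready={A,B,D,E,F,G,H} → run D
t=15: ready={A,B,D,E,F,G,H} → run D
t=16: ready={A,B,E,F,G,H} → run E
t=17: ready={A,B,E,F,G,H} → run E
t=18: ready={A,B,E,F,G,H} → run E
t=19: ready={A,B,E,F,G,H} → run E
t=20: ready={A,B,F,G,H} → run G
t=21: ready={A,B,F,G,H} → run G
t=22: ready={A,B,F,G,H} → run G
t=23: ready={A,B,F,G,H} → run G
t=24: ready={A,B,F,G,H} → run G
t=25: ready={A,B,F,G,H} → run G
t=26: ready={A,B,F,G,H} → run G
t=27: ready={A,B,F,G,H} → run G
t=28: ready={A,B,F,H} → run F
t=29: ready={A,B,F,H} → run F
t=30: ready={A,B,F,H} → run F
t=31: ready={A,B,H} → run B
t=32: ready={A,B,H} → run B
t=33: ready={A,H} → run A
t=34: ready={H} → run H
t=35: ready={H} → run H
t=36: ready={H} → run H
t=37: ready={H} → run H
t=38: ready={H} → run H
t=39: ready={H} → run H
t=40: (idle)
t=41: (idle)
t=42: (idle)
t=43: (idle)
t=44: (idle)
t=45: (idle)
t=46: (idle)
t=47: (idle)
t=48: (idle)

running at tick 33 = A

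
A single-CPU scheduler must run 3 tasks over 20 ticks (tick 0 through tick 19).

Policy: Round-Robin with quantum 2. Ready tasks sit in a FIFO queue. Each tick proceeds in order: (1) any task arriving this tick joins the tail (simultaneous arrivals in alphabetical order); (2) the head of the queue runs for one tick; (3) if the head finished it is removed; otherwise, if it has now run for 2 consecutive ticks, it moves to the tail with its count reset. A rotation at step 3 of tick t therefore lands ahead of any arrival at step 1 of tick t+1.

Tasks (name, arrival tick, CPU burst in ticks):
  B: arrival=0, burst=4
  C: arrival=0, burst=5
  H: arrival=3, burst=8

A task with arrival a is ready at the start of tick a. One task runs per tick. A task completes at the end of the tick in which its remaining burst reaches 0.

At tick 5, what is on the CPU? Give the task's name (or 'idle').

running at tick 5 = B

t=0: queue=[B,C] q_used=0 → run B
t=1: queue=[B,C] q_used=1 → run B
t=2: queue=[C,B] q_used=0 → run C
t=3: queue=[C,B,H] q_used=1 → run C
t=4: queue=[B,H,C] q_used=0 → run B
t=5: queue=[B,H,C] q_used=1 → run B
t=6: queue=[H,C] q_used=0 → run H
t=7: queue=[H,C] q_used=1 → run H
t=8: queue=[C,H] q_used=0 → run C
t=9: queue=[C,H] q_used=1 → run C
t=10: queue=[H,C] q_used=0 → run H
t=11: queue=[H,C] q_used=1 → run H
t=12: queue=[C,H] q_used=0 → run C
t=13: queue=[H] q_used=0 → run H
t=14: queue=[H] q_used=1 → run H
t=15: queue=[H] q_used=0 → run H
t=16: queue=[H] q_used=1 → run H
t=17: (idle)
t=18: (idle)
t=19: (idle)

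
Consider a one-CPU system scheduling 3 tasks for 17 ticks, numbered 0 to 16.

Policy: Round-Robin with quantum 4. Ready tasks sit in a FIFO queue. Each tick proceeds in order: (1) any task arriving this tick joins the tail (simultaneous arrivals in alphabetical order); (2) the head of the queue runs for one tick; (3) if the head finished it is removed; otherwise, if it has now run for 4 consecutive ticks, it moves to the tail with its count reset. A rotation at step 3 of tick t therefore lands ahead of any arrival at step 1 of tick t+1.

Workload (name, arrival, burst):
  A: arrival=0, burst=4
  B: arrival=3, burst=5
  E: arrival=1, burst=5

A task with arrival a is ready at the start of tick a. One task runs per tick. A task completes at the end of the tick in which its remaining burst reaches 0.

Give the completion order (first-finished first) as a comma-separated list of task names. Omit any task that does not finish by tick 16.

completion order = A, E, B

t=0: queue=[A] q_used=0 → run A
t=1: queue=[A,E] q_used=1 → run A
t=2: queue=[A,E] q_used=2 → run A
t=3: queue=[A,E,B] q_used=3 → run A
t=4: queue=[E,B] q_used=0 → run E
t=5: queue=[E,B] q_used=1 → run E
t=6: queue=[E,B] q_used=2 → run E
t=7: queue=[E,B] q_used=3 → run E
t=8: queue=[B,E] q_used=0 → run B
t=9: queue=[B,E] q_used=1 → run B
t=10: queue=[B,E] q_used=2 → run B
t=11: queue=[B,E] q_used=3 → run B
t=12: queue=[E,B] q_used=0 → run E
t=13: queue=[B] q_used=0 → run B
t=14: (idle)
t=15: (idle)
t=16: (idle)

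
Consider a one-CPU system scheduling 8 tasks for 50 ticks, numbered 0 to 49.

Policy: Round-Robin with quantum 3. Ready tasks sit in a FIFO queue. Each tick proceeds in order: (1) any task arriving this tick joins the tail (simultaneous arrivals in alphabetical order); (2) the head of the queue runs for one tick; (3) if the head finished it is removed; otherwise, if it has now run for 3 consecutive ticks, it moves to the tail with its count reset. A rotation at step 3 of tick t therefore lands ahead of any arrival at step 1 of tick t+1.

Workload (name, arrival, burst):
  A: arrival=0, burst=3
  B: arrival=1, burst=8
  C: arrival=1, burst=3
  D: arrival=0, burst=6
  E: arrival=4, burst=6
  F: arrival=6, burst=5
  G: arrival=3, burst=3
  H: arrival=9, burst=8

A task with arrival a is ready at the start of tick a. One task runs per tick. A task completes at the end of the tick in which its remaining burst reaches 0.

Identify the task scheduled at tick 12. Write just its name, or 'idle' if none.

t=0: queue=[A,D] q_used=0 → run A
t=1: queue=[A,D,B,C] q_used=1 → run A
t=2: queue=[A,D,B,C] q_used=2 → run A
t=3: queue=[D,B,C,G] q_used=0 → run D
t=4: queue=[D,B,C,G,E] q_used=1 → run D
t=5: queue=[D,B,C,G,E] q_used=2 → run D
t=6: queue=[B,C,G,E,D,F] q_used=0 → run B
t=7: queue=[B,C,G,E,D,F] q_used=1 → run B
t=8: queue=[B,C,G,E,D,F] q_used=2 → run B
t=9: queue=[C,G,E,D,F,B,H] q_used=0 → run C
t=10: queue=[C,G,E,D,F,B,H] q_used=1 → run C
t=11: queue=[C,G,E,D,F,B,H] q_used=2 → run C
t=12: queue=[G,E,D,F,B,H] q_used=0 → run G
t=13: queue=[G,E,D,F,B,H] q_used=1 → run G
t=14: queue=[G,E,D,F,B,H] q_used=2 → run G
t=15: queue=[E,D,F,B,H] q_used=0 → run E
t=16: queue=[E,D,F,B,H] q_used=1 → run E
t=17: queue=[E,D,F,B,H] q_used=2 → run E
t=18: queue=[D,F,B,H,E] q_used=0 → run D
t=19: queue=[D,F,B,H,E] q_used=1 → run D
t=20: queue=[D,F,B,H,E] q_used=2 → run D
t=21: queue=[F,B,H,E] q_used=0 → run F
t=22: queue=[F,B,H,E] q_used=1 → run F
t=23: queue=[F,B,H,E] q_used=2 → run F
t=24: queue=[B,H,E,F] q_used=0 → run B
t=25: queue=[B,H,E,F] q_used=1 → run B
t=26: queue=[B,H,E,F] q_used=2 → run B
t=27: queue=[H,E,F,B] q_used=0 → run H
t=28: queue=[H,E,F,B] q_used=1 → run H
t=29: queue=[H,E,F,B] q_used=2 → run H
t=30: queue=[E,F,B,H] q_used=0 → run E
t=31: queue=[E,F,B,H] q_used=1 → run E
t=32: queue=[E,F,B,H] q_used=2 → run E
t=33: queue=[F,B,H] q_used=0 → run F
t=34: queue=[F,B,H] q_used=1 → run F
t=35: queue=[B,H] q_used=0 → run B
t=36: queue=[B,H] q_used=1 → run B
t=37: queue=[H] q_used=0 → run H
t=38: queue=[H] q_used=1 → run H
t=39: queue=[H] q_used=2 → run H
t=40: queue=[H] q_used=0 → run H
t=41: queue=[H] q_used=1 → run H
t=42: (idle)
t=43: (idle)
t=44: (idle)
t=45: (idle)
t=46: (idle)
t=47: (idle)
t=48: (idle)
t=49: (idle)

running at tick 12 = G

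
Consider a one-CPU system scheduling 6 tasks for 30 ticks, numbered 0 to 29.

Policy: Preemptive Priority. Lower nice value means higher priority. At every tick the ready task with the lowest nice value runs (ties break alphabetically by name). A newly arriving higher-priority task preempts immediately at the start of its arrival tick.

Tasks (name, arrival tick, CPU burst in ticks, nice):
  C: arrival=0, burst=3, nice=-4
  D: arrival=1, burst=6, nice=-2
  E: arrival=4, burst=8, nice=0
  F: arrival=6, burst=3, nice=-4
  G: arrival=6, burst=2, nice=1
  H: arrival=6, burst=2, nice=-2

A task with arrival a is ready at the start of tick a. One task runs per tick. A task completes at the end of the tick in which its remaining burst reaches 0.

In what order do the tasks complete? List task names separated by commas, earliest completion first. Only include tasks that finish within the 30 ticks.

t=0: ready={C} → run C
t=1: ready={C,D} → run C
t=2: ready={C,D} → run C
t=3: ready={D} → run D
t=4: ready={D,E} → run D
t=5: ready={D,E} → run D
t=6: ready={D,E,F,G,H} → run F
t=7: ready={D,E,F,G,H} → run F
t=8: ready={D,E,F,G,H} → run F
t=9: ready={D,E,G,H} → run D
t=10: ready={D,E,G,H} → run D
t=11: ready={D,E,G,H} → run D
t=12: ready={E,G,H} → run H
t=13: ready={E,G,H} → run H
t=14: ready={E,G} → run E
t=15: ready={E,G} → run E
t=16: ready={E,G} → run E
t=17: ready={E,G} → run E
t=18: ready={E,G} → run E
t=19: ready={E,G} → run E
t=20: ready={E,G} → run E
t=21: ready={E,G} → run E
t=22: ready={G} → run G
t=23: ready={G} → run G
t=24: (idle)
t=25: (idle)
t=26: (idle)
t=27: (idle)
t=28: (idle)
t=29: (idle)

completion order = C, F, D, H, E, G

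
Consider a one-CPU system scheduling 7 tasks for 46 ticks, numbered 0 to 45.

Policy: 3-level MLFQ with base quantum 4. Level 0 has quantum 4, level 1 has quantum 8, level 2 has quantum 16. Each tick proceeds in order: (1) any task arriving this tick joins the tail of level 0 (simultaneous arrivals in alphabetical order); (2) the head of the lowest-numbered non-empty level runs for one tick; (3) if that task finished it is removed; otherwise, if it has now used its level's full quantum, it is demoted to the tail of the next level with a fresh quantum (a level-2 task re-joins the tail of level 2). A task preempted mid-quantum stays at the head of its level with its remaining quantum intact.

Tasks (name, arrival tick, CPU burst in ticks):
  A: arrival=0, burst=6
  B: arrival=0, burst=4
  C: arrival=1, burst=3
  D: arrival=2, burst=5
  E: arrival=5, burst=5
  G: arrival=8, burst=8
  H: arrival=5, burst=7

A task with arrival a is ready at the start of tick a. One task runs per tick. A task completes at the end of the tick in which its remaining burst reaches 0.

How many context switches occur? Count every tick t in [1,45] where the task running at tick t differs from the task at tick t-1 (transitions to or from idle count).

context switches = 12

t=0: L0/L1/L2 = AB/-/- → run A
t=1: L0/L1/L2 = ABC/-/- → run A
t=2: L0/L1/L2 = ABCD/-/- → run A
t=3: L0/L1/L2 = ABCD/-/- → run A
t=4: L0/L1/L2 = BCD/A/- → run B
t=5: L0/L1/L2 = BCDEH/A/- → run B
t=6: L0/L1/L2 = BCDEH/A/- → run B
t=7: L0/L1/L2 = BCDEH/A/- → run B
t=8: L0/L1/L2 = CDEHG/A/- → run C
t=9: L0/L1/L2 = CDEHG/A/- → run C
t=10: L0/L1/L2 = CDEHG/A/- → run C
t=11: L0/L1/L2 = DEHG/A/- → run D
t=12: L0/L1/L2 = DEHG/A/- → run D
t=13: L0/L1/L2 = DEHG/A/- → run D
t=14: L0/L1/L2 = DEHG/A/- → run D
t=15: L0/L1/L2 = EHG/AD/- → run E
t=16: L0/L1/L2 = EHG/AD/- → run E
t=17: L0/L1/L2 = EHG/AD/- → run E
t=18: L0/L1/L2 = EHG/AD/- → run E
t=19: L0/L1/L2 = HG/ADE/- → run H
t=20: L0/L1/L2 = HG/ADE/- → run H
t=21: L0/L1/L2 = HG/ADE/- → run H
t=22: L0/L1/L2 = HG/ADE/- → run H
t=23: L0/L1/L2 = G/ADEH/- → run G
t=24: L0/L1/L2 = G/ADEH/- → run G
t=25: L0/L1/L2 = G/ADEH/- → run G
t=26: L0/L1/L2 = G/ADEH/- → run G
t=27: L0/L1/L2 = -/ADEHG/- → run A
t=28: L0/L1/L2 = -/ADEHG/- → run A
t=29: L0/L1/L2 = -/DEHG/- → run D
t=30: L0/L1/L2 = -/EHG/- → run E
t=31: L0/L1/L2 = -/HG/- → run H
t=32: L0/L1/L2 = -/HG/- → run H
t=33: L0/L1/L2 = -/HG/- → run H
t=34: L0/L1/L2 = -/G/- → run G
t=35: L0/L1/L2 = -/G/- → run G
t=36: L0/L1/L2 = -/G/- → run G
t=37: L0/L1/L2 = -/G/- → run G
t=38: (idle)
t=39: (idle)
t=40: (idle)
t=41: (idle)
t=42: (idle)
t=43: (idle)
t=44: (idle)
t=45: (idle)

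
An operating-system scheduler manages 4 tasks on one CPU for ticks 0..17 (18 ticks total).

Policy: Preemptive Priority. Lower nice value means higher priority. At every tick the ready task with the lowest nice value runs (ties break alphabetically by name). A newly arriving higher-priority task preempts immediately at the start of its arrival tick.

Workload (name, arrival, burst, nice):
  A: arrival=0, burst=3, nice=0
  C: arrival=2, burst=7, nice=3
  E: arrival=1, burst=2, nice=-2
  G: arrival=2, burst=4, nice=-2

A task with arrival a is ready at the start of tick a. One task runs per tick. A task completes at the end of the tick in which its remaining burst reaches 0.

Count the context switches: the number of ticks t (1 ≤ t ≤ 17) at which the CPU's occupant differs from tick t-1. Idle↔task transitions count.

context switches = 5

t=0: ready={A} → run A
t=1: ready={A,E} → run E
t=2: ready={A,C,E,G} → run E
t=3: ready={A,C,G} → run G
t=4: ready={A,C,G} → run G
t=5: ready={A,C,G} → run G
t=6: ready={A,C,G} → run G
t=7: ready={A,C} → run A
t=8: ready={A,C} → run A
t=9: ready={C} → run C
t=10: ready={C} → run C
t=11: ready={C} → run C
t=12: ready={C} → run C
t=13: ready={C} → run C
t=14: ready={C} → run C
t=15: ready={C} → run C
t=16: (idle)
t=17: (idle)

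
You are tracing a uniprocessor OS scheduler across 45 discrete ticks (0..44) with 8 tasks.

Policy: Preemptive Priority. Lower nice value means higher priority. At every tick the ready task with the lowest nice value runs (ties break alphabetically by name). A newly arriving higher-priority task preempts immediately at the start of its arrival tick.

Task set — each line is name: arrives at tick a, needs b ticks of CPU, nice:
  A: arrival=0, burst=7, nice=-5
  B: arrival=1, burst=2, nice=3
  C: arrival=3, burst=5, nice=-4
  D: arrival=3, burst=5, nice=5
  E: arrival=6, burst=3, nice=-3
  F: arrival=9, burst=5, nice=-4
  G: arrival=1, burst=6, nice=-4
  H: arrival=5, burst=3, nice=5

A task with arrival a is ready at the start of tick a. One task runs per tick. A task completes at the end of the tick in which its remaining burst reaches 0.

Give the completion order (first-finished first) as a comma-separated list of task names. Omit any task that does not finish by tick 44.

t=0: ready={A} → run A
t=1: ready={A,B,G} → run A
t=2: ready={A,B,G} → run A
t=3: ready={A,B,C,D,G} → run A
t=4: ready={A,B,C,D,G} → run A
t=5: ready={A,B,C,D,G,H} → run A
t=6: ready={A,B,C,D,E,G,H} → run A
t=7: ready={B,C,D,E,G,H} → run C
t=8: ready={B,C,D,E,G,H} → run C
t=9: ready={B,C,D,E,F,G,H} → run C
t=10: ready={B,C,D,E,F,G,H} → run C
t=11: ready={B,C,D,E,F,G,H} → run C
t=12: ready={B,D,E,F,G,H} → run F
t=13: ready={B,D,E,F,G,H} → run F
t=14: ready={B,D,E,F,G,H} → run F
t=15: ready={B,D,E,F,G,H} → run F
t=16: ready={B,D,E,F,G,H} → run F
t=17: ready={B,D,E,G,H} → run G
t=18: ready={B,D,E,G,H} → run G
t=19: ready={B,D,E,G,H} → run G
t=20: ready={B,D,E,G,H} → run G
t=21: ready={B,D,E,G,H} → run G
t=22: ready={B,D,E,G,H} → run G
t=23: ready={B,D,E,H} → run E
t=24: ready={B,D,E,H} → run E
t=25: ready={B,D,E,H} → run E
t=26: ready={B,D,H} → run B
t=27: ready={B,D,H} → run B
t=28: ready={D,H} → run D
t=29: ready={D,H} → run D
t=30: ready={D,H} → run D
t=31: ready={D,H} → run D
t=32: ready={D,H} → run D
t=33: ready={H} → run H
t=34: ready={H} → run H
t=35: ready={H} → run H
t=36: (idle)
t=37: (idle)
t=38: (idle)
t=39: (idle)
t=40: (idle)
t=41: (idle)
t=42: (idle)
t=43: (idle)
t=44: (idle)

completion order = A, C, F, G, E, B, D, H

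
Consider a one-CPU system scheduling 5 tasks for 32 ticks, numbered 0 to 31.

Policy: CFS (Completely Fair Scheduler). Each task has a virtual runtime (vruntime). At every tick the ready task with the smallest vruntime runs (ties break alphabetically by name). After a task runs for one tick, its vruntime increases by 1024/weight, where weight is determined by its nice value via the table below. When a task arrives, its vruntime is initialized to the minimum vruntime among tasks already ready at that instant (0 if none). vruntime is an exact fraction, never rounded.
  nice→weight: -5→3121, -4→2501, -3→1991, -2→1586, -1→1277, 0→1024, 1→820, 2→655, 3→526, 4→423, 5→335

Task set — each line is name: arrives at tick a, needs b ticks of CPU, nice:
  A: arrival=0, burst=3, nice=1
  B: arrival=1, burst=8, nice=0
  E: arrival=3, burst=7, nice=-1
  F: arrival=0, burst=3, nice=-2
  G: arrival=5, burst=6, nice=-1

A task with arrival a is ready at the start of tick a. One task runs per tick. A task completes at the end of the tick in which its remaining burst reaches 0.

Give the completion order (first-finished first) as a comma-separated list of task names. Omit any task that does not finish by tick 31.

t=0: vr[A=0 F=0] → run A
t=1: vr[A=256/205 B=0 F=0] → run B
t=2: vr[A=256/205 B=1 F=0] → run F
t=3: vr[A=256/205 B=1 E=512/793 F=512/793] → run E
t=4: vr[A=256/205 B=1 E=1465856/1012661 F=512/793] → run F
t=5: vr[A=256/205 B=1 E=1465856/1012661 F=1024/793 G=1] → run B
t=6: vr[A=256/205 B=2 E=1465856/1012661 F=1024/793 G=1] → run G
t=7: vr[A=256/205 B=2 E=1465856/1012661 F=1024/793 G=2301/1277] → run A
t=8: vr[A=512/205 B=2 E=1465856/1012661 F=1024/793 G=2301/1277] → run F
t=9: vr[A=512/205 B=2 E=1465856/1012661 G=2301/1277] → run E
t=10: vr[A=512/205 B=2 E=2277888/1012661 G=2301/1277] → run G
t=11: vr[A=512/205 B=2 E=2277888/1012661 G=3325/1277] → run B
t=12: vr[A=512/205 B=3 E=2277888/1012661 G=3325/1277] → run E
t=13: vr[A=512/205 B=3 E=3089920/1012661 G=3325/1277] → run A
t=14: vr[B=3 E=3089920/1012661 G=3325/1277] → run G
t=15: vr[B=3 E=3089920/1012661 G=4349/1277] → run B
t=16: vr[B=4 E=3089920/1012661 G=4349/1277] → run E
t=17: vr[B=4 E=3901952/1012661 G=4349/1277] → run G
t=18: vr[B=4 E=3901952/1012661 G=5373/1277] → run E
t=19: vr[B=4 E=4713984/1012661 G=5373/1277] → run B
t=20: vr[B=5 E=4713984/1012661 G=5373/1277] → run G
t=21: vr[B=5 E=4713984/1012661 G=6397/1277] → run E
t=22: vr[B=5 E=5526016/1012661 G=6397/1277] → run B
t=23: vr[B=6 E=5526016/1012661 G=6397/1277] → run G
t=24: vr[B=6 E=5526016/1012661] → run E
t=25: vr[B=6] → run B
t=26: vr[B=7] → run B
t=27: (idle)
t=28: (idle)
t=29: (idle)
t=30: (idle)
t=31: (idle)

completion order = F, A, G, E, B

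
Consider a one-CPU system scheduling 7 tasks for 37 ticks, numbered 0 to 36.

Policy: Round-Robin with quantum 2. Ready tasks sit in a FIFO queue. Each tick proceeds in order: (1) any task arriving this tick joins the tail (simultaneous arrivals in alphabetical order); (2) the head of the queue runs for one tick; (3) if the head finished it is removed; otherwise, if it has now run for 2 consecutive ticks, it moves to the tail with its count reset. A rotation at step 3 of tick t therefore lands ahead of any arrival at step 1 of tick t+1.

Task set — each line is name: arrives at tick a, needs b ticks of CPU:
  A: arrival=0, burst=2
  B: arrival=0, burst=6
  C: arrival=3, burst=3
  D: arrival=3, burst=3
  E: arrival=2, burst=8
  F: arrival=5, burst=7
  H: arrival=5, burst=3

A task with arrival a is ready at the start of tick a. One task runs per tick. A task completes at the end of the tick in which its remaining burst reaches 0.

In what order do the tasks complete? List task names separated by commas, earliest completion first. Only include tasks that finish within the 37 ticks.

completion order = A, C, D, B, H, E, F

t=0: queue=[A,B] q_used=0 → run A
t=1: queue=[A,B] q_used=1 → run A
t=2: queue=[B,E] q_used=0 → run B
t=3: queue=[B,E,C,D] q_used=1 → run B
t=4: queue=[E,C,D,B] q_used=0 → run E
t=5: queue=[E,C,D,B,F,H] q_used=1 → run E
t=6: queue=[C,D,B,F,H,E] q_used=0 → run C
t=7: queue=[C,D,B,F,H,E] q_used=1 → run C
t=8: queue=[D,B,F,H,E,C] q_used=0 → run D
t=9: queue=[D,B,F,H,E,C] q_used=1 → run D
t=10: queue=[B,F,H,E,C,D] q_used=0 → run B
t=11: queue=[B,F,H,E,C,D] q_used=1 → run B
t=12: queue=[F,H,E,C,D,B] q_used=0 → run F
t=13: queue=[F,H,E,C,D,B] q_used=1 → run F
t=14: queue=[H,E,C,D,B,F] q_used=0 → run H
t=15: queue=[H,E,C,D,B,F] q_used=1 → run H
t=16: queue=[E,C,D,B,F,H] q_used=0 → run E
t=17: queue=[E,C,D,B,F,H] q_used=1 → run E
t=18: queue=[C,D,B,F,H,E] q_used=0 → run C
t=19: queue=[D,B,F,H,E] q_used=0 → run D
t=20: queue=[B,F,H,E] q_used=0 → run B
t=21: queue=[B,F,H,E] q_used=1 → run B
t=22: queue=[F,H,E] q_used=0 → run F
t=23: queue=[F,H,E] q_used=1 → run F
t=24: queue=[H,E,F] q_used=0 → run H
t=25: queue=[E,F] q_used=0 → run E
t=26: queue=[E,F] q_used=1 → run E
t=27: queue=[F,E] q_used=0 → run F
t=28: queue=[F,E] q_used=1 → run F
t=29: queue=[E,F] q_used=0 → run E
t=30: queue=[E,F] q_used=1 → run E
t=31: queue=[F] q_used=0 → run F
t=32: (idle)
t=33: (idle)
t=34: (idle)
t=35: (idle)
t=36: (idle)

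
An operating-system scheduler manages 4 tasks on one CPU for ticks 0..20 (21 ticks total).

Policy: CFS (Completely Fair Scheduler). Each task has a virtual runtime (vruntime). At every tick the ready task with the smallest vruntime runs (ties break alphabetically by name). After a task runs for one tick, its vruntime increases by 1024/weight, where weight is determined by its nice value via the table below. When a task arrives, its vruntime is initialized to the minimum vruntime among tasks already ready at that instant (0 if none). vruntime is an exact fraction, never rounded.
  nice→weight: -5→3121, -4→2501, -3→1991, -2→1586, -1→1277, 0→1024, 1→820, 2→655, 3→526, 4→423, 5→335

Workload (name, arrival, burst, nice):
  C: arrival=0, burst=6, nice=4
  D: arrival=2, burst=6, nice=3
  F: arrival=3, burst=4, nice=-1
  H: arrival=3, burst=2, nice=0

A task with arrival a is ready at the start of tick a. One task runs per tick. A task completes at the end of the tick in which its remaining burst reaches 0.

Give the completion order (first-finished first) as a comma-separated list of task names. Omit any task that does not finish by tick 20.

t=0: vr[C=0] → run C
t=1: vr[C=1024/423] → run C
t=2: vr[C=2048/423 D=2048/423] → run C
t=3: vr[C=1024/141 D=2048/423 F=2048/423 H=2048/423] → run D
t=4: vr[C=1024/141 D=755200/111249 F=2048/423 H=2048/423] → run F
t=5: vr[C=1024/141 D=755200/111249 F=3048448/540171 H=2048/423] → run H
t=6: vr[C=1024/141 D=755200/111249 F=3048448/540171 H=2471/423] → run F
t=7: vr[C=1024/141 D=755200/111249 F=3481600/540171 H=2471/423] → run H
t=8: vr[C=1024/141 D=755200/111249 F=3481600/540171] → run F
t=9: vr[C=1024/141 D=755200/111249 F=3914752/540171] → run D
t=10: vr[C=1024/141 D=971776/111249 F=3914752/540171] → run F
t=11: vr[C=1024/141 D=971776/111249] → run C
t=12: vr[C=4096/423 D=971776/111249] → run D
t=13: vr[C=4096/423 D=1188352/111249] → run C
t=14: vr[C=5120/423 D=1188352/111249] → run D
t=15: vr[C=5120/423 D=1404928/111249] → run C
t=16: vr[D=1404928/111249] → run D
t=17: vr[D=1621504/111249] → run D
t=18: (idle)
t=19: (idle)
t=20: (idle)

completion order = H, F, C, D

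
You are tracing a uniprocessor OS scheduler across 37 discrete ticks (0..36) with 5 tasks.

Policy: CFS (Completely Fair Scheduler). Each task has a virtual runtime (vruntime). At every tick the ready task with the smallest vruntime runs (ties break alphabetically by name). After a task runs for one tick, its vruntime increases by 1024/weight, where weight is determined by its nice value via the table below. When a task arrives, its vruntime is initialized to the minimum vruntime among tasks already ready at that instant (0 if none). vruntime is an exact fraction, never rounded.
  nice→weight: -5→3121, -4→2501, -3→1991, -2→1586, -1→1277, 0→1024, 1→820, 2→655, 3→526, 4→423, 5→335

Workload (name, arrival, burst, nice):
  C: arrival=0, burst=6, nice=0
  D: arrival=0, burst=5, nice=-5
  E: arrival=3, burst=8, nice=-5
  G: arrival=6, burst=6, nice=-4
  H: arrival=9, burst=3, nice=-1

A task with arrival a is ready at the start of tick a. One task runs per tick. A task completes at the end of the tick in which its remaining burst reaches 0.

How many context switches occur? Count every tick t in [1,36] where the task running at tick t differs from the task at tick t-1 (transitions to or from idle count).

context switches = 25

t=0: vr[C=0 D=0] → run C
t=1: vr[C=1 D=0] → run D
t=2: vr[C=1 D=1024/3121] → run D
t=3: vr[C=1 D=2048/3121 E=2048/3121] → run D
t=4: vr[C=1 D=3072/3121 E=2048/3121] → run E
t=5: vr[C=1 D=3072/3121 E=3072/3121] → run D
t=6: vr[C=1 D=4096/3121 E=3072/3121 G=3072/3121] → run E
t=7: vr[C=1 D=4096/3121 E=4096/3121 G=3072/3121] → run G
t=8: vr[C=1 D=4096/3121 E=4096/3121 G=10878976/7805621] → run C
t=9: vr[C=2 D=4096/3121 E=4096/3121 G=10878976/7805621 H=4096/3121] → run D
t=10: vr[C=2 E=4096/3121 G=10878976/7805621 H=4096/3121] → run E
t=11: vr[C=2 E=5120/3121 G=10878976/7805621 H=4096/3121] → run H
t=12: vr[C=2 E=5120/3121 G=10878976/7805621 H=8426496/3985517] → run G
t=13: vr[C=2 E=5120/3121 G=14074880/7805621 H=8426496/3985517] → run E
t=14: vr[C=2 E=6144/3121 G=14074880/7805621 H=8426496/3985517] → run G
t=15: vr[C=2 E=6144/3121 G=17270784/7805621 H=8426496/3985517] → run E
t=16: vr[C=2 E=7168/3121 G=17270784/7805621 H=8426496/3985517] → run C
t=17: vr[C=3 E=7168/3121 G=17270784/7805621 H=8426496/3985517] → run H
t=18: vr[C=3 E=7168/3121 G=17270784/7805621 H=11622400/3985517] → run G
t=19: vr[C=3 E=7168/3121 G=20466688/7805621 H=11622400/3985517] → run E
t=20: vr[C=3 E=8192/3121 G=20466688/7805621 H=11622400/3985517] → run G
t=21: vr[C=3 E=8192/3121 G=23662592/7805621 H=11622400/3985517] → run E
t=22: vr[C=3 E=9216/3121 G=23662592/7805621 H=11622400/3985517] → run H
t=23: vr[C=3 E=9216/3121 G=23662592/7805621] → run E
t=24: vr[C=3 G=23662592/7805621] → run C
t=25: vr[C=4 G=23662592/7805621] → run G
t=26: vr[C=4] → run C
t=27: vr[C=5] → run C
t=28: (idle)
t=29: (idle)
t=30: (idle)
t=31: (idle)
t=32: (idle)
t=33: (idle)
t=34: (idle)
t=35: (idle)
t=36: (idle)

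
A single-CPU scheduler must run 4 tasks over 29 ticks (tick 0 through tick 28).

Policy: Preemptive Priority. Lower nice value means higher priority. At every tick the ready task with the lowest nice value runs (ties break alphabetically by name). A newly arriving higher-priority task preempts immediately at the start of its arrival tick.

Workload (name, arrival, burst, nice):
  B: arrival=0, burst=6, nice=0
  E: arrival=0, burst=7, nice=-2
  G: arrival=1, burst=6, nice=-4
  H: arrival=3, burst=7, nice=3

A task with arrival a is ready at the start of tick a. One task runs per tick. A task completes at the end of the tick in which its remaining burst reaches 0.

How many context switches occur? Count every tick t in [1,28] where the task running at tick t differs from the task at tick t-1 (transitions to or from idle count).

context switches = 5

t=0: ready={B,E} → run E
t=1: ready={B,E,G} → run G
t=2: ready={B,E,G} → run G
t=3: ready={B,E,G,H} → run G
t=4: ready={B,E,G,H} → run G
t=5: ready={B,E,G,H} → run G
t=6: ready={B,E,G,H} → run G
t=7: ready={B,E,H} → run E
t=8: ready={B,E,H} → run E
t=9: ready={B,E,H} → run E
t=10: ready={B,E,H} → run E
t=11: ready={B,E,H} → run E
t=12: ready={B,E,H} → run E
t=13: ready={B,H} → run B
t=14: ready={B,H} → run B
t=15: ready={B,H} → run B
t=16: ready={B,H} → run B
t=17: ready={B,H} → run B
t=18: ready={B,H} → run B
t=19: ready={H} → run H
t=20: ready={H} → run H
t=21: ready={H} → run H
t=22: ready={H} → run H
t=23: ready={H} → run H
t=24: ready={H} → run H
t=25: ready={H} → run H
t=26: (idle)
t=27: (idle)
t=28: (idle)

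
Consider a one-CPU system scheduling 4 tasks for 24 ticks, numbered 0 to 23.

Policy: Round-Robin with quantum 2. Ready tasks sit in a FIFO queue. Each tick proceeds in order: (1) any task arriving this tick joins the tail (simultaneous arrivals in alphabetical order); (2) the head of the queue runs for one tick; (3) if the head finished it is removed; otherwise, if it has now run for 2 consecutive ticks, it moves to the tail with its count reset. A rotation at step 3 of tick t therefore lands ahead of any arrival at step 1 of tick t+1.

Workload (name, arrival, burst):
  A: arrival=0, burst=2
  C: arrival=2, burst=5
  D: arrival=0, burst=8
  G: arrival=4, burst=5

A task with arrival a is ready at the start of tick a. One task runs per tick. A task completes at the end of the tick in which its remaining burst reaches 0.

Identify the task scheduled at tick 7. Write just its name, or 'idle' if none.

running at tick 7 = D

t=0: queue=[A,D] q_used=0 → run A
t=1: queue=[A,D] q_used=1 → run A
t=2: queue=[D,C] q_used=0 → run D
t=3: queue=[D,C] q_used=1 → run D
t=4: queue=[C,D,G] q_used=0 → run C
t=5: queue=[C,D,G] q_used=1 → run C
t=6: queue=[D,G,C] q_used=0 → run D
t=7: queue=[D,G,C] q_used=1 → run D
t=8: queue=[G,C,D] q_used=0 → run G
t=9: queue=[G,C,D] q_used=1 → run G
t=10: queue=[C,D,G] q_used=0 → run C
t=11: queue=[C,D,G] q_used=1 → run C
t=12: queue=[D,G,C] q_used=0 → run D
t=13: queue=[D,G,C] q_used=1 → run D
t=14: queue=[G,C,D] q_used=0 → run G
t=15: queue=[G,C,D] q_used=1 → run G
t=16: queue=[C,D,G] q_used=0 → run C
t=17: queue=[D,G] q_used=0 → run D
t=18: queue=[D,G] q_used=1 → run D
t=19: queue=[G] q_used=0 → run G
t=20: (idle)
t=21: (idle)
t=22: (idle)
t=23: (idle)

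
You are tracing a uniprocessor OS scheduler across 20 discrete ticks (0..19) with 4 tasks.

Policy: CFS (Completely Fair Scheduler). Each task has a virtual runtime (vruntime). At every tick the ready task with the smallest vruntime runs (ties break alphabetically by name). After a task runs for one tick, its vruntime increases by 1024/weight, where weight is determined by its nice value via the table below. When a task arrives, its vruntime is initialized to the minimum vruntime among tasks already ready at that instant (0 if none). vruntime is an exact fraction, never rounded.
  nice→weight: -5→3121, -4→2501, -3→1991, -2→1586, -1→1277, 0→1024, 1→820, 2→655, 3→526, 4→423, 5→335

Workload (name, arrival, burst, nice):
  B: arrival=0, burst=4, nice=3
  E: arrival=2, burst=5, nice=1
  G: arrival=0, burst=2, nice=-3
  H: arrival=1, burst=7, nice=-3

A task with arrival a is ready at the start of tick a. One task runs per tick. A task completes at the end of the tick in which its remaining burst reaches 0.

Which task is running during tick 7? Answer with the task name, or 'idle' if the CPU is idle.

running at tick 7 = E

t=0: vr[B=0 G=0] → run B
t=1: vr[B=512/263 G=0 H=0] → run G
t=2: vr[B=512/263 E=0 G=1024/1991 H=0] → run E
t=3: vr[B=512/263 E=256/205 G=1024/1991 H=0] → run H
t=4: vr[B=512/263 E=256/205 G=1024/1991 H=1024/1991] → run G
t=5: vr[B=512/263 E=256/205 H=1024/1991] → run H
t=6: vr[B=512/263 E=256/205 H=2048/1991] → run H
t=7: vr[B=512/263 E=256/205 H=3072/1991] → run E
t=8: vr[B=512/263 E=512/205 H=3072/1991] → run H
t=9: vr[B=512/263 E=512/205 H=4096/1991] → run B
t=10: vr[B=1024/263 E=512/205 H=4096/1991] → run H
t=11: vr[B=1024/263 E=512/205 H=5120/1991] → run E
t=12: vr[B=1024/263 E=768/205 H=5120/1991] → run H
t=13: vr[B=1024/263 E=768/205 H=6144/1991] → run H
t=14: vr[B=1024/263 E=768/205] → run E
t=15: vr[B=1024/263 E=1024/205] → run B
t=16: vr[B=1536/263 E=1024/205] → run E
t=17: vr[B=1536/263] → run B
t=18: (idle)
t=19: (idle)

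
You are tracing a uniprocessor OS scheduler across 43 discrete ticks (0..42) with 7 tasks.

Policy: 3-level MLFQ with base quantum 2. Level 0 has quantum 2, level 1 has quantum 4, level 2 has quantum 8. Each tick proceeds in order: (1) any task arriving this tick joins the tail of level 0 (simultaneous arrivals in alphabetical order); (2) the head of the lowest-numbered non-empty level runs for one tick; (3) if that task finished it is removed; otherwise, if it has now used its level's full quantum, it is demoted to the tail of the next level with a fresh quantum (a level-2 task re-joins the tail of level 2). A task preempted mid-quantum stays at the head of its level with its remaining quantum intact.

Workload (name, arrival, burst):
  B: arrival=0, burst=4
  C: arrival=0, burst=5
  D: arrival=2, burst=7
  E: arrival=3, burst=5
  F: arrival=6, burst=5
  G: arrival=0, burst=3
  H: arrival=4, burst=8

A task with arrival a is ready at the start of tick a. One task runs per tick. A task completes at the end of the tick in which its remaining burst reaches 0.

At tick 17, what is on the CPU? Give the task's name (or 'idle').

t=0: L0/L1/L2 = BCG/-/- → run B
t=1: L0/L1/L2 = BCG/-/- → run B
t=2: L0/L1/L2 = CGD/B/- → run C
t=3: L0/L1/L2 = CGDE/B/- → run C
t=4: L0/L1/L2 = GDEH/BC/- → run G
t=5: L0/L1/L2 = GDEH/BC/- → run G
t=6: L0/L1/L2 = DEHF/BCG/- → run D
t=7: L0/L1/L2 = DEHF/BCG/- → run D
t=8: L0/L1/L2 = EHF/BCGD/- → run E
t=9: L0/L1/L2 = EHF/BCGD/- → run E
t=10: L0/L1/L2 = HF/BCGDE/- → run H
t=11: L0/L1/L2 = HF/BCGDE/- → run H
t=12: L0/L1/L2 = F/BCGDEH/- → run F
t=13: L0/L1/L2 = F/BCGDEH/- → run F
t=14: L0/L1/L2 = -/BCGDEHF/- → run B
t=15: L0/L1/L2 = -/BCGDEHF/- → run B
t=16: L0/L1/L2 = -/CGDEHF/- → run C
t=17: L0/L1/L2 = -/CGDEHF/- → run C
t=18: L0/L1/L2 = -/CGDEHF/- → run C
t=19: L0/L1/L2 = -/GDEHF/- → run G
t=20: L0/L1/L2 = -/DEHF/- → run D
t=21: L0/L1/L2 = -/DEHF/- → run D
t=22: L0/L1/L2 = -/DEHF/- → run D
t=23: L0/L1/L2 = -/DEHF/- → run D
t=24: L0/L1/L2 = -/EHF/D → run E
t=25: L0/L1/L2 = -/EHF/D → run E
t=26: L0/L1/L2 = -/EHF/D → run E
t=27: L0/L1/L2 = -/HF/D → run H
t=28: L0/L1/L2 = -/HF/D → run H
t=29: L0/L1/L2 = -/HF/D → run H
t=30: L0/L1/L2 = -/HF/D → run H
t=31: L0/L1/L2 = -/F/DH → run F
t=32: L0/L1/L2 = -/F/DH → run F
t=33: L0/L1/L2 = -/F/DH → run F
t=34: L0/L1/L2 = -/-/DH → run D
t=35: L0/L1/L2 = -/-/H → run H
t=36: L0/L1/L2 = -/-/H → run H
t=37: (idle)
t=38: (idle)
t=39: (idle)
t=40: (idle)
t=41: (idle)
t=42: (idle)

running at tick 17 = C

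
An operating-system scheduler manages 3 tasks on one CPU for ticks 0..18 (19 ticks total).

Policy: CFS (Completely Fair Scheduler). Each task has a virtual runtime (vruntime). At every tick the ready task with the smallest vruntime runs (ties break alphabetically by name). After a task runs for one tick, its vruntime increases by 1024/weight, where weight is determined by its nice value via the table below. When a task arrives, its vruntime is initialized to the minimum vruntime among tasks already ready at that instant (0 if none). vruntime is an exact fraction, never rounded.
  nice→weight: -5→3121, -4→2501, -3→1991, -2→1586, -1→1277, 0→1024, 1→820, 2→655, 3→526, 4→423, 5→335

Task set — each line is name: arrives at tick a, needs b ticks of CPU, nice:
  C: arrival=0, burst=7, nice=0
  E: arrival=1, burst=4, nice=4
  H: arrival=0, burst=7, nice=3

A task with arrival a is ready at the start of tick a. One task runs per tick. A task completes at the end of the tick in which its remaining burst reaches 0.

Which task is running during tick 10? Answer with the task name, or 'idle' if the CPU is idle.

t=0: vr[C=0 H=0] → run C
t=1: vr[C=1 E=0 H=0] → run E
t=2: vr[C=1 E=1024/423 H=0] → run H
t=3: vr[C=1 E=1024/423 H=512/263] → run C
t=4: vr[C=2 E=1024/423 H=512/263] → run H
t=5: vr[C=2 E=1024/423 H=1024/263] → run C
t=6: vr[C=3 E=1024/423 H=1024/263] → run E
t=7: vr[C=3 E=2048/423 H=1024/263] → run C
t=8: vr[C=4 E=2048/423 H=1024/263] → run H
t=9: vr[C=4 E=2048/423 H=1536/263] → run C
t=10: vr[C=5 E=2048/423 H=1536/263] → run E
t=11: vr[C=5 E=1024/141 H=1536/263] → run C
t=12: vr[C=6 E=1024/141 H=1536/263] → run H
t=13: vr[C=6 E=1024/141 H=2048/263] → run C
t=14: vr[E=1024/141 H=2048/263] → run E
t=15: vr[H=2048/263] → run H
t=16: vr[H=2560/263] → run H
t=17: vr[H=3072/263] → run H
t=18: (idle)

running at tick 10 = E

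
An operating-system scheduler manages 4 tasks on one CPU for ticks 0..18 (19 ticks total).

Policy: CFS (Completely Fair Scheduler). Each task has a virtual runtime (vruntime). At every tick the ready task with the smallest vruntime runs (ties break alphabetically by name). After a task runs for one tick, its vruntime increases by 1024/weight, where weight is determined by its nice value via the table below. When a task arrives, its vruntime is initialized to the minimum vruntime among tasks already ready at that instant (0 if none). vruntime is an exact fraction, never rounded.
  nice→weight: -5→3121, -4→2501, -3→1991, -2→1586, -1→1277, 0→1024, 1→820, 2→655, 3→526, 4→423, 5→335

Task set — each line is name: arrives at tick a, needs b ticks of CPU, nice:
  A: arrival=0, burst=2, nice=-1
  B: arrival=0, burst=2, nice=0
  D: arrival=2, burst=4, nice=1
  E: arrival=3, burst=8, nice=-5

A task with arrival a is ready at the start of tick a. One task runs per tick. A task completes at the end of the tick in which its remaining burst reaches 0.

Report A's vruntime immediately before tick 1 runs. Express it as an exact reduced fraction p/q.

vruntime(A, start of tick 1) = 1024/1277

t=0: vr[A=0 B=0] → run A
t=1: vr[A=1024/1277 B=0] → run B
t=2: vr[A=1024/1277 B=1 D=1024/1277] → run A
t=3: vr[B=1 D=1024/1277 E=1024/1277] → run D
t=4: vr[B=1 D=536832/261785 E=1024/1277] → run E
t=5: vr[B=1 D=536832/261785 E=4503552/3985517] → run B
t=6: vr[D=536832/261785 E=4503552/3985517] → run E
t=7: vr[D=536832/261785 E=5811200/3985517] → run E
t=8: vr[D=536832/261785 E=7118848/3985517] → run E
t=9: vr[D=536832/261785 E=8426496/3985517] → run D
t=10: vr[D=863744/261785 E=8426496/3985517] → run E
t=11: vr[D=863744/261785 E=9734144/3985517] → run E
t=12: vr[D=863744/261785 E=11041792/3985517] → run E
t=13: vr[D=863744/261785 E=12349440/3985517] → run E
t=14: vr[D=863744/261785] → run D
t=15: vr[D=1190656/261785] → run D
t=16: (idle)
t=17: (idle)
t=18: (idle)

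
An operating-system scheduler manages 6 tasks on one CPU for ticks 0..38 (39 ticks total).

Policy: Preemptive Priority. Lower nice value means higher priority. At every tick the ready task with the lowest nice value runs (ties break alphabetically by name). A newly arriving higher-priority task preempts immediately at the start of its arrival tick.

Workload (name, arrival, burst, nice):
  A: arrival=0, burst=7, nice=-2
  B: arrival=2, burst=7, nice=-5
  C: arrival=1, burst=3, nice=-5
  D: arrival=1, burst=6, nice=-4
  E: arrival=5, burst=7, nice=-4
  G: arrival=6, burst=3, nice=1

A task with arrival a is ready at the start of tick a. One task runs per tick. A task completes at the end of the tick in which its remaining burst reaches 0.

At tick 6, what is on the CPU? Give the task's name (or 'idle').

t=0: ready={A} → run A
t=1: ready={A,C,D} → run C
t=2: ready={A,B,C,D} → run B
t=3: ready={A,B,C,D} → run B
t=4: ready={A,B,C,D} → run B
t=5: ready={A,B,C,D,E} → run B
t=6: ready={A,B,C,D,E,G} → run B
t=7: ready={A,B,C,D,E,G} → run B
t=8: ready={A,B,C,D,E,G} → run B
t=9: ready={A,C,D,E,G} → run C
t=10: ready={A,C,D,E,G} → run C
t=11: ready={A,D,E,G} → run D
t=12: ready={A,D,E,G} → run D
t=13: ready={A,D,E,G} → run D
t=14: ready={A,D,E,G} → run D
t=15: ready={A,D,E,G} → run D
t=16: ready={A,D,E,G} → run D
t=17: ready={A,E,G} → run E
t=18: ready={A,E,G} → run E
t=19: ready={A,E,G} → run E
t=20: ready={A,E,G} → run E
t=21: ready={A,E,G} → run E
t=22: ready={A,E,G} → run E
t=23: ready={A,E,G} → run E
t=24: ready={A,G} → run A
t=25: ready={A,G} → run A
t=26: ready={A,G} → run A
t=27: ready={A,G} → run A
t=28: ready={A,G} → run A
t=29: ready={A,G} → run A
t=30: ready={G} → run G
t=31: ready={G} → run G
t=32: ready={G} → run G
t=33: (idle)
t=34: (idle)
t=35: (idle)
t=36: (idle)
t=37: (idle)
t=38: (idle)

running at tick 6 = B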